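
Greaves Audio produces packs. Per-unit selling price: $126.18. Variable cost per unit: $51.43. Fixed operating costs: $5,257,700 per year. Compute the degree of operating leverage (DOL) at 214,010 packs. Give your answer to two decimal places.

1.49

Contribution at this volume is 214,010 × $74.75 = $15,997,247.50.
Operating income = contribution − fixed costs = $15,997,247.50 − $5,257,700 = $10,739,547.50.
So DOL = total CM / EBIT = $15,997,247.50 / $10,739,547.50 = 1.4896.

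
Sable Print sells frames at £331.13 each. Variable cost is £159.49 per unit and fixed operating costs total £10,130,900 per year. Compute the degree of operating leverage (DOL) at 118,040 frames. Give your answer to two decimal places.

Total contribution margin = 118,040 × £171.64 = £20,260,385.60.
EBIT = £20,260,385.60 − £10,130,900 = £10,129,485.60.
DOL = contribution ÷ EBIT = £20,260,385.60 ÷ £10,129,485.60 = 2.0001.

2.00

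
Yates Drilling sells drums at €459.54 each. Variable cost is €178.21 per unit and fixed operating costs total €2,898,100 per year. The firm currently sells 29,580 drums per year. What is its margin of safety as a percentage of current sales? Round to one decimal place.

Contribution margin per unit = €459.54 − €178.21 = €281.33. Break-even units = €2,898,100 ÷ €281.33 = 10,301.43; break-even revenue = 10,301.43 × €459.54 = €4,733,917.02.
Current sales = 29,580 × €459.54 = €13,593,193.20.
Margin of safety = (€13,593,193.20 − €4,733,917.02) ÷ €13,593,193.20 = 65.2%.

65.2%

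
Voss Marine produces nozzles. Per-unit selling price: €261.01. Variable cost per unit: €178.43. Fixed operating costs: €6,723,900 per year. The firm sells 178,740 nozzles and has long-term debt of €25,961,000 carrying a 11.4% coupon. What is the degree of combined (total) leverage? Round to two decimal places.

Contribution at this volume is 178,740 × €82.58 = €14,760,349.20.
Subtracting fixed costs: EBIT = €14,760,349.20 − €6,723,900 = €8,036,449.20. Interest = €2,959,554.00.
DOL = €14,760,349.20 ÷ €8,036,449.20 = 1.8367; DFL = €8,036,449.20 ÷ €5,076,895.20 = 1.5829.
DCL = DOL × DFL = 1.8367 × 1.5829 = 2.9073.

2.91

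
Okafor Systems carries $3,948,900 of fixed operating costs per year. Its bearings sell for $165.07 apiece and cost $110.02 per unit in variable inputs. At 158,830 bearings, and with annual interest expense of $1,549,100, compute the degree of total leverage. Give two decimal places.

At 158,830 units, contribution = 158,830 × $55.05 = $8,743,591.50.
Operating income = contribution − fixed costs = $8,743,591.50 − $3,948,900 = $4,794,691.50. Interest = $1,549,100.00, so EBIT − I = $3,245,591.50.
DCL = contribution ÷ (EBIT − I) = $8,743,591.50 ÷ $3,245,591.50 = 2.6940.

2.69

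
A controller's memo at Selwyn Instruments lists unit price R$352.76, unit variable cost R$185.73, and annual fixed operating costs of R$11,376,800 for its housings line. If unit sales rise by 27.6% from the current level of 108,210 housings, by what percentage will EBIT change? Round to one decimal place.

Contribution at this volume is 108,210 × R$167.03 = R$18,074,316.30.
Operating income = contribution − fixed costs = R$18,074,316.30 − R$11,376,800 = R$6,697,516.30.
Degree of operating leverage = R$18,074,316.30 / R$6,697,516.30 = 2.6987.
%ΔEBIT = DOL × %ΔSales = 2.6987 × +27.6% = +74.5%.

+74.5%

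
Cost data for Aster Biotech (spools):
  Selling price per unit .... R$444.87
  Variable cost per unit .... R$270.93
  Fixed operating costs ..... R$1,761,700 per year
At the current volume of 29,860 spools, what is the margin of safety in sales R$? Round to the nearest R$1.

R$8,778,084

Each unit contributes R$444.87 − R$270.93 = R$173.94. Break-even units = R$1,761,700 ÷ R$173.94 = 10,128.21; break-even revenue = 10,128.21 × R$444.87 = R$4,505,734.62.
Current sales = 29,860 × R$444.87 = R$13,283,818.20.
Margin of safety = R$13,283,818.20 − R$4,505,734.62 = R$8,778,084.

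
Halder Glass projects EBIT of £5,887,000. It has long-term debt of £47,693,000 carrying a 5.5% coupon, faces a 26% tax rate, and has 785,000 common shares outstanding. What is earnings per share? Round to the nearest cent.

£3.08

Pre-tax income = £5,887,000 − £2,623,115.00 = £3,263,885.00.
After tax at 26%: net income = £3,263,885.00 × 0.74 = £2,415,274.90.
EPS = £2,415,274.90 ÷ 785,000 = £3.08.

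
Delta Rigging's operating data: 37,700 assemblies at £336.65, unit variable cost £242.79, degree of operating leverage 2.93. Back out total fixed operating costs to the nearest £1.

£2,330,835

Total contribution margin = 37,700 × £93.86 = £3,538,522.00.
Since DOL = CM ÷ EBIT, EBIT = £3,538,522.00 ÷ 2.93 = £1,207,686.69.
Fixed costs = CM − EBIT = £3,538,522.00 − £1,207,686.69 = £2,330,835.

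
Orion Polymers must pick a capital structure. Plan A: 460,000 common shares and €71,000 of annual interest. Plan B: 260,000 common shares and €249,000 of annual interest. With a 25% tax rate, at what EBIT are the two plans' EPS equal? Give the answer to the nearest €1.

At indifference, (EBIT − 71,000)(1 − t)/460,000 = (EBIT − 249,000)(1 − t)/260,000.
The (1 − t) factor cancels: (EBIT − 71,000) × 260,000 = (EBIT − 249,000) × 460,000.
Solving, EBIT = (249,000·460,000 − 71,000·260,000) / (460,000 − 260,000) = 96,080,000,000 / 200,000 = 480,400.00.

€480,400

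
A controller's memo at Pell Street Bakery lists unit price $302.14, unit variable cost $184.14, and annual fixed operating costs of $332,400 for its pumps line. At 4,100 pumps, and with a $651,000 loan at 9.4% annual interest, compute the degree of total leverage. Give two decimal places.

5.36

Total contribution margin = 4,100 × $118.00 = $483,800.00.
Operating income = contribution − fixed costs = $483,800.00 − $332,400 = $151,400.00. Interest = $61,194.00.
DOL = $483,800.00 ÷ $151,400.00 = 3.1955; DFL = $151,400.00 ÷ $90,206.00 = 1.6784.
Combined leverage = 3.1955 × 1.6784 = 5.3633.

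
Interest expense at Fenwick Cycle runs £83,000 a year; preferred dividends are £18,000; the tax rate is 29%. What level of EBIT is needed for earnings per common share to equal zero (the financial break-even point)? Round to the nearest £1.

£108,352

Preferred dividends are paid after tax, so their pre-tax equivalent is £18,000 ÷ (1 − 0.29) = £25,352.11.
Financial break-even EBIT = interest + D_p ÷ (1 − t) = £83,000 + £25,352.11 = £108,352.11.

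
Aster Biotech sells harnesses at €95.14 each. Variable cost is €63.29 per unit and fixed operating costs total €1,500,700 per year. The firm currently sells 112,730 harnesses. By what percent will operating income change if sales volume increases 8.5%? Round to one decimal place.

Total contribution margin = 112,730 × €31.85 = €3,590,450.50.
Operating income = contribution − fixed costs = €3,590,450.50 − €1,500,700 = €2,089,750.50.
Degree of operating leverage = €3,590,450.50 / €2,089,750.50 = 1.7181.
%ΔEBIT = DOL × %ΔSales = 1.7181 × +8.5% = +14.6%.

+14.6%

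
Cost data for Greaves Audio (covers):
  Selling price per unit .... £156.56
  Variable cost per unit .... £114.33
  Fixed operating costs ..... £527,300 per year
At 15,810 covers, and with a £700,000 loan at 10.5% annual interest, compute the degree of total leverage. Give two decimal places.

9.99

At 15,810 units, contribution = 15,810 × £42.23 = £667,656.30.
Subtracting fixed costs: EBIT = £667,656.30 − £527,300 = £140,356.30. Interest = £73,500.00, so EBIT − I = £66,856.30.
DCL = contribution ÷ (EBIT − I) = £667,656.30 ÷ £66,856.30 = 9.9864.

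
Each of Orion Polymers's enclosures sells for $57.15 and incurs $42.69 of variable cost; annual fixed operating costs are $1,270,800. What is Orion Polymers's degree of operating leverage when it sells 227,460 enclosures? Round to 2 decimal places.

1.63

Total contribution margin = 227,460 × $14.46 = $3,289,071.60.
EBIT = $3,289,071.60 − $1,270,800 = $2,018,271.60.
DOL = contribution ÷ EBIT = $3,289,071.60 ÷ $2,018,271.60 = 1.6296.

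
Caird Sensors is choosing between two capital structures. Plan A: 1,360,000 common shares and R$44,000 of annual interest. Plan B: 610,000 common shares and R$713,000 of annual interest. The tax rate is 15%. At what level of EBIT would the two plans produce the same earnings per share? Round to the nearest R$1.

R$1,257,120

At indifference, (EBIT − 44,000)(1 − t)/1,360,000 = (EBIT − 713,000)(1 − t)/610,000.
The (1 − t) factor cancels: (EBIT − 44,000) × 610,000 = (EBIT − 713,000) × 1,360,000.
EBIT × (1,360,000 − 610,000) = 713,000 × 1,360,000 − 44,000 × 610,000 = 942,840,000,000, so EBIT = 942,840,000,000 ÷ 750,000 = 1,257,120.00.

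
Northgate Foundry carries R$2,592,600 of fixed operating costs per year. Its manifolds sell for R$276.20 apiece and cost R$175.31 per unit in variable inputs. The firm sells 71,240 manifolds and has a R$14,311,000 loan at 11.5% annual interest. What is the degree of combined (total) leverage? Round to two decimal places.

At 71,240 units, contribution = 71,240 × R$100.89 = R$7,187,403.60.
EBIT = R$7,187,403.60 − R$2,592,600 = R$4,594,803.60. Interest = R$1,645,765.00.
DOL = R$7,187,403.60 ÷ R$4,594,803.60 = 1.5642; DFL = R$4,594,803.60 ÷ R$2,949,038.60 = 1.5581.
Combined leverage = 1.5642 × 1.5581 = 2.4372.

2.44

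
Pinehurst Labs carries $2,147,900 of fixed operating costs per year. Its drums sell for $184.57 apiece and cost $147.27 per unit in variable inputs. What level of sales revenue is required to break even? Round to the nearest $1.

$10,628,362

CM per unit = $184.57 − $147.27 = $37.30; CM ratio = $37.30 / $184.57 = 0.2021.
Break-even revenue = fixed costs × price ÷ CM = $2,147,900 × $184.57 ÷ $37.30 = $10,628,362.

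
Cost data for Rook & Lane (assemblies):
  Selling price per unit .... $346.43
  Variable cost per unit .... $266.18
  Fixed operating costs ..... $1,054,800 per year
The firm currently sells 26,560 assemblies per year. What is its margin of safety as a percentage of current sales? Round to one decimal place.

50.5%

Contribution margin per unit = $346.43 − $266.18 = $80.25. Break-even units = $1,054,800 ÷ $80.25 = 13,143.93; break-even revenue = 13,143.93 × $346.43 = $4,553,450.02.
Current sales = 26,560 × $346.43 = $9,201,180.80.
Margin of safety = ($9,201,180.80 − $4,553,450.02) ÷ $9,201,180.80 = 50.5%.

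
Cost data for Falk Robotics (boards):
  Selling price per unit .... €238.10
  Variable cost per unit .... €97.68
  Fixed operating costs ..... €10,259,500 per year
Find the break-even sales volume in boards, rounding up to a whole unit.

73,063 boards

Unit CM = price − variable cost = €238.10 − €97.68 = €140.42.
Units to break even: €10,259,500 ÷ €140.42 = 73,062.95, rounded up to 73,063.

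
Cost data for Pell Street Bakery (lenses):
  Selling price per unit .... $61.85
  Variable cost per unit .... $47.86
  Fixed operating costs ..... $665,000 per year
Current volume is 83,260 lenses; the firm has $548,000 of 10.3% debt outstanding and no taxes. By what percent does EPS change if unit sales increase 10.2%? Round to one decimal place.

At 83,260 units, contribution = 83,260 × $13.99 = $1,164,807.40.
EBIT = $1,164,807.40 − $665,000 = $499,807.40.
Interest = $56,444.00, so EBIT − I = $443,363.40.
DCL = total CM / (EBIT − I) = $1,164,807.40 / $443,363.40 = 2.6272.
EPS therefore changes by 2.6272 × (+10.2%) = +26.8%.

+26.8%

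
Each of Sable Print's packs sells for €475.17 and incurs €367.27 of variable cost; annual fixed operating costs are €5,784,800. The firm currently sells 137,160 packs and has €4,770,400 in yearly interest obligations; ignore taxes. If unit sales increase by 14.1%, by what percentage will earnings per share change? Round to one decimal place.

Contribution at this volume is 137,160 × €107.90 = €14,799,564.00.
EBIT = €14,799,564.00 − €5,784,800 = €9,014,764.00.
Interest = €4,770,400.00, so EBIT − I = €4,244,364.00.
Degree of combined leverage = contribution ÷ (EBIT − I) = €14,799,564.00 ÷ €4,244,364.00 = 3.4869.
%ΔEPS = DCL × %ΔSales = 3.4869 × +14.1% = +49.2%.

+49.2%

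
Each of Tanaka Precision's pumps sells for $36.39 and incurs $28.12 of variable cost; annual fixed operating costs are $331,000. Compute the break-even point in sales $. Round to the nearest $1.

$1,456,480

CM per unit = $36.39 − $28.12 = $8.27; CM ratio = $8.27 / $36.39 = 0.2273.
Break-even sales = FC ÷ CM ratio = $331,000 × $36.39 / $8.27 = $1,456,480.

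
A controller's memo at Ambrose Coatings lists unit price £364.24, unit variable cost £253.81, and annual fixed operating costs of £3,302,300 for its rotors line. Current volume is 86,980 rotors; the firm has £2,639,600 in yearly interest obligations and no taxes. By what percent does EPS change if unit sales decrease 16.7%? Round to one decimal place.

Contribution at this volume is 86,980 × £110.43 = £9,605,201.40.
Operating income = contribution − fixed costs = £9,605,201.40 − £3,302,300 = £6,302,901.40.
After interest of £2,639,600.00, pre-tax earnings = £3,663,301.40.
Degree of combined leverage = contribution ÷ (EBIT − I) = £9,605,201.40 ÷ £3,663,301.40 = 2.6220.
EPS therefore changes by 2.6220 × (-16.7%) = -43.8%.

-43.8%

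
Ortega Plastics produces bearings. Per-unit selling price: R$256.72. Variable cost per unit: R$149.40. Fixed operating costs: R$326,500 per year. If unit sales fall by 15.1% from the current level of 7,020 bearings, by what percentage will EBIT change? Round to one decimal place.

-26.6%

Contribution at this volume is 7,020 × R$107.32 = R$753,386.40.
Subtracting fixed costs: EBIT = R$753,386.40 − R$326,500 = R$426,886.40.
Degree of operating leverage = R$753,386.40 / R$426,886.40 = 1.7648.
%ΔEBIT = DOL × %ΔSales = 1.7648 × -15.1% = -26.6%.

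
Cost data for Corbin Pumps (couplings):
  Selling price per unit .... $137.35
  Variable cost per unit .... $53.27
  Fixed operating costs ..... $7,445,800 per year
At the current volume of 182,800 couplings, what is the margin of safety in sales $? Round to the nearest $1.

$12,944,395

Unit CM = price − variable cost = $137.35 − $53.27 = $84.08. Break-even units = $7,445,800 ÷ $84.08 = 88,556.14; break-even revenue = 88,556.14 × $137.35 = $12,163,185.42.
Current sales = 182,800 × $137.35 = $25,107,580.00.
Margin of safety = $25,107,580.00 − $12,163,185.42 = $12,944,395.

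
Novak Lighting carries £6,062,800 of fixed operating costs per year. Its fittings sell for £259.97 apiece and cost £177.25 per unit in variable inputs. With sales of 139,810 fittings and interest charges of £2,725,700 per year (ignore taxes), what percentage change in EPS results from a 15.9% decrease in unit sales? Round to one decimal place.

-66.2%

Contribution at this volume is 139,810 × £82.72 = £11,565,083.20.
Subtracting fixed costs: EBIT = £11,565,083.20 − £6,062,800 = £5,502,283.20.
Interest = £2,725,700.00, so EBIT − I = £2,776,583.20.
Degree of combined leverage = contribution ÷ (EBIT − I) = £11,565,083.20 ÷ £2,776,583.20 = 4.1652.
%ΔEPS = DCL × %ΔSales = 4.1652 × -15.9% = -66.2%.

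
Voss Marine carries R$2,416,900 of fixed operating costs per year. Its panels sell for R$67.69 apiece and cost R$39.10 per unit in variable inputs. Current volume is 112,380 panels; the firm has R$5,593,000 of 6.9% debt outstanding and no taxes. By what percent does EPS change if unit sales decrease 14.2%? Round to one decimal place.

Contribution at this volume is 112,380 × R$28.59 = R$3,212,944.20.
EBIT = R$3,212,944.20 − R$2,416,900 = R$796,044.20.
Interest = R$385,917.00, so EBIT − I = R$410,127.20.
DCL = total CM / (EBIT − I) = R$3,212,944.20 / R$410,127.20 = 7.8340.
EPS therefore changes by 7.8340 × (-14.2%) = -111.2%.

-111.2%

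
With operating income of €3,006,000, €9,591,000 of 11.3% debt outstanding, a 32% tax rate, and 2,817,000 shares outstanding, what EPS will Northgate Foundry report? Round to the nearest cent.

€0.46

Pre-tax income = €3,006,000 − €1,083,783.00 = €1,922,217.00.
After tax at 32%: net income = €1,922,217.00 × 0.68 = €1,307,107.56.
Per share: €1,307,107.56 / 2,817,000 shares = €0.46.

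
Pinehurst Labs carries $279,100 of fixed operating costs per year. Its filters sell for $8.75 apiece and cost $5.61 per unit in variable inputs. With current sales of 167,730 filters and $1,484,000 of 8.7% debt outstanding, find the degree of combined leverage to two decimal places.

4.45

At 167,730 units, contribution = 167,730 × $3.14 = $526,672.20.
Subtracting fixed costs: EBIT = $526,672.20 − $279,100 = $247,572.20. Interest = $129,108.00, so EBIT − I = $118,464.20.
Degree of total leverage = total CM / (EBIT − interest) = $526,672.20 / $118,464.20 = 4.4458.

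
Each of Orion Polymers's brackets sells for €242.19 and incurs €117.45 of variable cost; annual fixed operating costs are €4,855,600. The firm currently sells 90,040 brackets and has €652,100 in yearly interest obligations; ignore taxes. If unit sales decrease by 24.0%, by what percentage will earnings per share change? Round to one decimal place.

-47.1%

Contribution at this volume is 90,040 × €124.74 = €11,231,589.60.
EBIT = €11,231,589.60 − €4,855,600 = €6,375,989.60.
Interest = €652,100.00, so EBIT − I = €5,723,889.60.
Degree of combined leverage = contribution ÷ (EBIT − I) = €11,231,589.60 ÷ €5,723,889.60 = 1.9622.
EPS therefore changes by 1.9622 × (-24.0%) = -47.1%.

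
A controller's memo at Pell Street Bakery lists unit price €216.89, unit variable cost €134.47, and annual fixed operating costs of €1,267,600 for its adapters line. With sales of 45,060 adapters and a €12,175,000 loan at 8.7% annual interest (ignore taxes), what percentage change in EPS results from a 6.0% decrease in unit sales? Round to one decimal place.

At 45,060 units, contribution = 45,060 × €82.42 = €3,713,845.20.
Subtracting fixed costs: EBIT = €3,713,845.20 − €1,267,600 = €2,446,245.20.
Interest = €1,059,225.00, so EBIT − I = €1,387,020.20.
Degree of combined leverage = contribution ÷ (EBIT − I) = €3,713,845.20 ÷ €1,387,020.20 = 2.6776.
EPS therefore changes by 2.6776 × (-6.0%) = -16.1%.

-16.1%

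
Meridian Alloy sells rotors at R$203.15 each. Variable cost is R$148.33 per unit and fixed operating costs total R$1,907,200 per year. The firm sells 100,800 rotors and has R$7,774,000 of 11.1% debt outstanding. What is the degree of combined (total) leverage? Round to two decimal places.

Contribution at this volume is 100,800 × R$54.82 = R$5,525,856.00.
Operating income = contribution − fixed costs = R$5,525,856.00 − R$1,907,200 = R$3,618,656.00. Interest = R$862,914.00.
DOL = R$5,525,856.00 ÷ R$3,618,656.00 = 1.5270; DFL = R$3,618,656.00 ÷ R$2,755,742.00 = 1.3131.
Combined leverage = 1.5270 × 1.3131 = 2.0051.

2.01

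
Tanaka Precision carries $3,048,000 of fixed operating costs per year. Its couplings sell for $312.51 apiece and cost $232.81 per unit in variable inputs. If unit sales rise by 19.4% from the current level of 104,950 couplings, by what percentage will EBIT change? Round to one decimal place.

+30.5%

Contribution at this volume is 104,950 × $79.70 = $8,364,515.00.
EBIT = $8,364,515.00 − $3,048,000 = $5,316,515.00.
DOL = contribution ÷ EBIT = $8,364,515.00 ÷ $5,316,515.00 = 1.5733.
Operating income changes by 1.5733 × +19.4% = +30.5%.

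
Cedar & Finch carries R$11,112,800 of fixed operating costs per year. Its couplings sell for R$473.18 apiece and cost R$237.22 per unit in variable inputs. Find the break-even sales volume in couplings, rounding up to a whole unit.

47,097 couplings

Contribution margin per unit = R$473.18 − R$237.22 = R$235.96.
Break-even Q = R$11,112,800 / R$235.96 = 47,096.12 → 47,097 couplings.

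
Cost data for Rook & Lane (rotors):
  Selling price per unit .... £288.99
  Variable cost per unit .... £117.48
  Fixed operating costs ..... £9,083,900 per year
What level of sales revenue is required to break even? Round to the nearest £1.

£15,306,141

Contribution margin per unit = £288.99 − £117.48 = £171.51, a CM ratio of £171.51 ÷ £288.99 = 0.5935.
Break-even sales = FC ÷ CM ratio = £9,083,900 × £288.99 / £171.51 = £15,306,141.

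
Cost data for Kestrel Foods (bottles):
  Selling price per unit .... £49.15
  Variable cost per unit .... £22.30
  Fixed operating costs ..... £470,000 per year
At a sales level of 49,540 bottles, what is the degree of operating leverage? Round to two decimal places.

Total contribution margin = 49,540 × £26.85 = £1,330,149.00.
EBIT = £1,330,149.00 − £470,000 = £860,149.00.
Degree of operating leverage = £1,330,149.00 / £860,149.00 = 1.5464.

1.55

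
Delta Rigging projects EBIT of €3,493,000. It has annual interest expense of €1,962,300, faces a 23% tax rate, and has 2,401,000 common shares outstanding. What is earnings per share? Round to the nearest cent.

€0.49

Interest = €1,962,300.00, so EBT = €3,493,000 − €1,962,300.00 = €1,530,700.00.
After tax at 23%: net income = €1,530,700.00 × 0.77 = €1,178,639.00.
Per share: €1,178,639.00 / 2,401,000 shares = €0.49.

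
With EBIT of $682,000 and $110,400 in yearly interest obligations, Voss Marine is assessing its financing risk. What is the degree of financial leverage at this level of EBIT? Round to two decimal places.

1.19

Interest = $110,400.00.
DFL = EBIT ÷ (EBIT − I) = $682,000 ÷ ($682,000 − $110,400.00) = $682,000 ÷ $571,600.00 = 1.1931.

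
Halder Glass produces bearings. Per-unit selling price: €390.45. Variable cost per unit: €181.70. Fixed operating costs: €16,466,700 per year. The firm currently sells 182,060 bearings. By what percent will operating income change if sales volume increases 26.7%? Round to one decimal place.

+47.1%

At 182,060 units, contribution = 182,060 × €208.75 = €38,005,025.00.
EBIT = €38,005,025.00 − €16,466,700 = €21,538,325.00.
DOL = contribution ÷ EBIT = €38,005,025.00 ÷ €21,538,325.00 = 1.7645.
%ΔEBIT = DOL × %ΔSales = 1.7645 × +26.7% = +47.1%.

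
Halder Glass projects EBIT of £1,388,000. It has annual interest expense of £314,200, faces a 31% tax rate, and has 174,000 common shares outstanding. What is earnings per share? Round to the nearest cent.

£4.26

Pre-tax income = £1,388,000 − £314,200.00 = £1,073,800.00.
Net income = £1,073,800.00 × (1 − 0.31) = £740,922.00.
Per share: £740,922.00 / 174,000 shares = £4.26.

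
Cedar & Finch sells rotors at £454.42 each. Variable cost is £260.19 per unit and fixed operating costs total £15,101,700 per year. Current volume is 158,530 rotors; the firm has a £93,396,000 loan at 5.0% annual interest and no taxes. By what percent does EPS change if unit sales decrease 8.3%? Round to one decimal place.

Total contribution margin = 158,530 × £194.23 = £30,791,281.90.
EBIT = £30,791,281.90 − £15,101,700 = £15,689,581.90.
Interest = £4,669,800.00, so EBIT − I = £11,019,781.90.
Degree of combined leverage = contribution ÷ (EBIT − I) = £30,791,281.90 ÷ £11,019,781.90 = 2.7942.
EPS therefore changes by 2.7942 × (-8.3%) = -23.2%.

-23.2%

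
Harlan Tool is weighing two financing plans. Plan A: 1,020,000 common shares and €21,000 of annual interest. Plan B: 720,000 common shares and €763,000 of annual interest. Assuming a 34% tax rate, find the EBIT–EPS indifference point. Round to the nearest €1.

€2,543,800

At indifference, (EBIT − 21,000)(1 − t)/1,020,000 = (EBIT − 763,000)(1 − t)/720,000.
Cancelling (1 − t) and cross-multiplying: 720,000·(EBIT − 21,000) = 1,020,000·(EBIT − 763,000).
Solving, EBIT = (763,000·1,020,000 − 21,000·720,000) / (1,020,000 − 720,000) = 763,140,000,000 / 300,000 = 2,543,800.00.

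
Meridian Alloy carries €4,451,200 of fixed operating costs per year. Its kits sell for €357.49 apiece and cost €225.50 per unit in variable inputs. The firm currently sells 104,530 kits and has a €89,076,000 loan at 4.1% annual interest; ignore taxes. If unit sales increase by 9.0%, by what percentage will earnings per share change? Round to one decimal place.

+21.8%

Total contribution margin = 104,530 × €131.99 = €13,796,914.70.
Subtracting fixed costs: EBIT = €13,796,914.70 − €4,451,200 = €9,345,714.70.
Interest = €3,652,116.00, so EBIT − I = €5,693,598.70.
DCL = total CM / (EBIT − I) = €13,796,914.70 / €5,693,598.70 = 2.4232.
EPS therefore changes by 2.4232 × (+9.0%) = +21.8%.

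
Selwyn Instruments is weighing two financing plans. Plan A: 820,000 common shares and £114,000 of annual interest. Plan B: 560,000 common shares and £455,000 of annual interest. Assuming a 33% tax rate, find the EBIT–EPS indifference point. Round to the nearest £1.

Set EPS_A = EPS_B: (EBIT − £114,000)(1 − 0.33) ÷ 820,000 = (EBIT − £455,000)(1 − 0.33) ÷ 560,000.
The (1 − t) factor cancels: (EBIT − 114,000) × 560,000 = (EBIT − 455,000) × 820,000.
EBIT × (820,000 − 560,000) = 455,000 × 820,000 − 114,000 × 560,000 = 309,260,000,000, so EBIT = 309,260,000,000 ÷ 260,000 = 1,189,461.54.

£1,189,462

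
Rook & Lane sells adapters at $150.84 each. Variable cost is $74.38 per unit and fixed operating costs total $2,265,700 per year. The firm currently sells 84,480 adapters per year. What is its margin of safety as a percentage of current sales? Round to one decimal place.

64.9%

Unit CM = price − variable cost = $150.84 − $74.38 = $76.46. Break-even units = $2,265,700 ÷ $76.46 = 29,632.49; break-even revenue = 29,632.49 × $150.84 = $4,469,764.43.
Actual sales revenue = 84,480 × $150.84 = $12,742,963.20.
Margin of safety = ($12,742,963.20 − $4,469,764.43) ÷ $12,742,963.20 = 64.9%.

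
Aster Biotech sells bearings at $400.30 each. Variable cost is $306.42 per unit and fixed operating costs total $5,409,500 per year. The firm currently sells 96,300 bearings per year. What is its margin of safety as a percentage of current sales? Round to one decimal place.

40.2%

Unit CM = price − variable cost = $400.30 − $306.42 = $93.88. Break-even units = $5,409,500 ÷ $93.88 = 57,621.43; break-even revenue = 57,621.43 × $400.30 = $23,065,859.08.
Current sales = 96,300 × $400.30 = $38,548,890.00.
Margin of safety = ($38,548,890.00 − $23,065,859.08) ÷ $38,548,890.00 = 40.2%.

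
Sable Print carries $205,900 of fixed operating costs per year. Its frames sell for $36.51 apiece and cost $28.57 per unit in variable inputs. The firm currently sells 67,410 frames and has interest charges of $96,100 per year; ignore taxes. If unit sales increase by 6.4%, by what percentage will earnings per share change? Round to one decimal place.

+14.7%

Contribution at this volume is 67,410 × $7.94 = $535,235.40.
EBIT = $535,235.40 − $205,900 = $329,335.40.
Interest = $96,100.00, so EBIT − I = $233,235.40.
DCL = total CM / (EBIT − I) = $535,235.40 / $233,235.40 = 2.2948.
%ΔEPS = DCL × %ΔSales = 2.2948 × +6.4% = +14.7%.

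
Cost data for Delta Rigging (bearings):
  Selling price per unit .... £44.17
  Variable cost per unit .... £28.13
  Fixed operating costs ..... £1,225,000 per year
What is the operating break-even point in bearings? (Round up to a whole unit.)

76,372 bearings

Each unit contributes £44.17 − £28.13 = £16.04.
Units to break even: £1,225,000 ÷ £16.04 = 76,371.57, rounded up to 76,372.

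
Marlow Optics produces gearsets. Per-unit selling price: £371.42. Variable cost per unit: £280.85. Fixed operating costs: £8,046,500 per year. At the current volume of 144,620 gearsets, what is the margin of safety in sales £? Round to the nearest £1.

Each unit contributes £371.42 − £280.85 = £90.57. Break-even units = £8,046,500 ÷ £90.57 = 88,842.88; break-even revenue = 88,842.88 × £371.42 = £32,998,023.96.
Actual sales revenue = 144,620 × £371.42 = £53,714,760.40.
Margin of safety = £53,714,760.40 − £32,998,023.96 = £20,716,736.

£20,716,736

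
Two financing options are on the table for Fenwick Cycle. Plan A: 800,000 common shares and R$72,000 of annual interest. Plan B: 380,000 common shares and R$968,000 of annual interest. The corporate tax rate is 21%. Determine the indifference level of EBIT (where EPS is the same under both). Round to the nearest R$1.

R$1,778,667

Set EPS_A = EPS_B: (EBIT − R$72,000)(1 − 0.21) ÷ 800,000 = (EBIT − R$968,000)(1 − 0.21) ÷ 380,000.
Cancelling (1 − t) and cross-multiplying: 380,000·(EBIT − 72,000) = 800,000·(EBIT − 968,000).
Solving, EBIT = (968,000·800,000 − 72,000·380,000) / (800,000 − 380,000) = 747,040,000,000 / 420,000 = 1,778,666.67.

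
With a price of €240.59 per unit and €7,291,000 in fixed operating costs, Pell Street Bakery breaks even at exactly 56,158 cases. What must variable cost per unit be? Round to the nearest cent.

Contribution per unit must be FC / Q = €7,291,000 / 56,158 = €129.8301.
Hence VC = price − CM = €240.59 − €129.8301 = €110.76.

€110.76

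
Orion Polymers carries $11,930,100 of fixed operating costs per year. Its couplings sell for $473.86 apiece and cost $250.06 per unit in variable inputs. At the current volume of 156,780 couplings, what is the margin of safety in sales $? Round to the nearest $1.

$49,031,730

Each unit contributes $473.86 − $250.06 = $223.80. Break-even units = $11,930,100 ÷ $223.80 = 53,306.97; break-even revenue = 53,306.97 × $473.86 = $25,260,041.05.
Current sales = 156,780 × $473.86 = $74,291,770.80.
Margin of safety = $74,291,770.80 − $25,260,041.05 = $49,031,730.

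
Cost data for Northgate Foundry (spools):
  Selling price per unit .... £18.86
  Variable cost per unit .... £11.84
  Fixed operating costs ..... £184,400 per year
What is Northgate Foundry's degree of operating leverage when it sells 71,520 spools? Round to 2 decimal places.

1.58

At 71,520 units, contribution = 71,520 × £7.02 = £502,070.40.
EBIT = £502,070.40 − £184,400 = £317,670.40.
Degree of operating leverage = £502,070.40 / £317,670.40 = 1.5805.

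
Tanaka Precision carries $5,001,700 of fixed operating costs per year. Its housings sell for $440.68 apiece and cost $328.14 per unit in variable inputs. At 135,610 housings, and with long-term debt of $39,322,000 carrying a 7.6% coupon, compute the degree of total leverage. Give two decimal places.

2.10

At 135,610 units, contribution = 135,610 × $112.54 = $15,261,549.40.
Operating income = contribution − fixed costs = $15,261,549.40 − $5,001,700 = $10,259,849.40. Interest = $2,988,472.00.
DOL = $15,261,549.40 ÷ $10,259,849.40 = 1.4875; DFL = $10,259,849.40 ÷ $7,271,377.40 = 1.4110.
Combined leverage = 1.4875 × 1.4110 = 2.0989.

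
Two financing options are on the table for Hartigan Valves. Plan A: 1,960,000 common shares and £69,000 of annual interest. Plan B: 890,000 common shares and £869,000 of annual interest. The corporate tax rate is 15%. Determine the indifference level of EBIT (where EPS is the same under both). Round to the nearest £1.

£1,534,421

Set EPS_A = EPS_B: (EBIT − £69,000)(1 − 0.15) ÷ 1,960,000 = (EBIT − £869,000)(1 − 0.15) ÷ 890,000.
The (1 − t) factor cancels: (EBIT − 69,000) × 890,000 = (EBIT − 869,000) × 1,960,000.
EBIT × (1,960,000 − 890,000) = 869,000 × 1,960,000 − 69,000 × 890,000 = 1,641,830,000,000, so EBIT = 1,641,830,000,000 ÷ 1,070,000 = 1,534,420.56.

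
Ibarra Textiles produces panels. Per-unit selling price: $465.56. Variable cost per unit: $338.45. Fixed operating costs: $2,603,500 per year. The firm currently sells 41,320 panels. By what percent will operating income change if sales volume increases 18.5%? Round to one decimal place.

Contribution at this volume is 41,320 × $127.11 = $5,252,185.20.
Operating income = contribution − fixed costs = $5,252,185.20 − $2,603,500 = $2,648,685.20.
So DOL = total CM / EBIT = $5,252,185.20 / $2,648,685.20 = 1.9829.
So EBIT moves 1.9829 × (+18.5%) = +36.7%.

+36.7%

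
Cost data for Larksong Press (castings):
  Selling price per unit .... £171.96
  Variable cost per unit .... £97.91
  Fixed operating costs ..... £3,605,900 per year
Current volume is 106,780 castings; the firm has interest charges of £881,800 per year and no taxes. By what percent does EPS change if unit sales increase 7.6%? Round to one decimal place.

+17.6%

Contribution at this volume is 106,780 × £74.05 = £7,907,059.00.
Subtracting fixed costs: EBIT = £7,907,059.00 − £3,605,900 = £4,301,159.00.
Interest = £881,800.00, so EBIT − I = £3,419,359.00.
DCL = total CM / (EBIT − I) = £7,907,059.00 / £3,419,359.00 = 2.3124.
EPS therefore changes by 2.3124 × (+7.6%) = +17.6%.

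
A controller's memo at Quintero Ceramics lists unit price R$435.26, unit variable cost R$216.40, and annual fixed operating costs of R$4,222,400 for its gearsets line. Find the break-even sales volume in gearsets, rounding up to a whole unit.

19,293 gearsets

Unit CM = price − variable cost = R$435.26 − R$216.40 = R$218.86.
Break-even Q = R$4,222,400 / R$218.86 = 19,292.70 → 19,293 gearsets.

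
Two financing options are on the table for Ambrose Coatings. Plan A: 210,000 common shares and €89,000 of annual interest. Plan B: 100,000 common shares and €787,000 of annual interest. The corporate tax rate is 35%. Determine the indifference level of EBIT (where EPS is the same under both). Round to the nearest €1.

€1,421,545

At indifference, (EBIT − 89,000)(1 − t)/210,000 = (EBIT − 787,000)(1 − t)/100,000.
The (1 − t) factor cancels: (EBIT − 89,000) × 100,000 = (EBIT − 787,000) × 210,000.
Solving, EBIT = (787,000·210,000 − 89,000·100,000) / (210,000 − 100,000) = 156,370,000,000 / 110,000 = 1,421,545.45.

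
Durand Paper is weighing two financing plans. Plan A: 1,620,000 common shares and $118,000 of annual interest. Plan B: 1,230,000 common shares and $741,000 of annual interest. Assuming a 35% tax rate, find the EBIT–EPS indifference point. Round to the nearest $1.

$2,705,846

At indifference, (EBIT − 118,000)(1 − t)/1,620,000 = (EBIT − 741,000)(1 − t)/1,230,000.
The (1 − t) factor cancels: (EBIT − 118,000) × 1,230,000 = (EBIT − 741,000) × 1,620,000.
EBIT × (1,620,000 − 1,230,000) = 741,000 × 1,620,000 − 118,000 × 1,230,000 = 1,055,280,000,000, so EBIT = 1,055,280,000,000 ÷ 390,000 = 2,705,846.15.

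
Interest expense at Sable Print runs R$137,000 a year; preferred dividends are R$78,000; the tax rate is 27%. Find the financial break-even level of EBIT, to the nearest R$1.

R$243,849

Preferred dividends are paid after tax, so their pre-tax equivalent is R$78,000 ÷ (1 − 0.27) = R$106,849.32.
Financial break-even EBIT = interest + D_p ÷ (1 − t) = R$137,000 + R$106,849.32 = R$243,849.32.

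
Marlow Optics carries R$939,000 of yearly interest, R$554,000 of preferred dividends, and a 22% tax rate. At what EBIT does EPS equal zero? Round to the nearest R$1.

R$1,649,256

Preferred dividends are paid after tax, so their pre-tax equivalent is R$554,000 ÷ (1 − 0.22) = R$710,256.41.
Financial break-even EBIT = interest + D_p ÷ (1 − t) = R$939,000 + R$710,256.41 = R$1,649,256.41.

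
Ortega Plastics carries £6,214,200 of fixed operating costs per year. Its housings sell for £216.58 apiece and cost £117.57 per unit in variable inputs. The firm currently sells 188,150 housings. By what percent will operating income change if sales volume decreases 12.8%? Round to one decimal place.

-19.2%

At 188,150 units, contribution = 188,150 × £99.01 = £18,628,731.50.
EBIT = £18,628,731.50 − £6,214,200 = £12,414,531.50.
Degree of operating leverage = £18,628,731.50 / £12,414,531.50 = 1.5006.
%ΔEBIT = DOL × %ΔSales = 1.5006 × -12.8% = -19.2%.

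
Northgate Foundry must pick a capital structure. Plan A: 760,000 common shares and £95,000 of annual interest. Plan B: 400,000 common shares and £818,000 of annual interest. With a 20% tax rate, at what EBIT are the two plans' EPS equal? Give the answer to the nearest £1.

Set EPS_A = EPS_B: (EBIT − £95,000)(1 − 0.20) ÷ 760,000 = (EBIT − £818,000)(1 − 0.20) ÷ 400,000.
Cancelling (1 − t) and cross-multiplying: 400,000·(EBIT − 95,000) = 760,000·(EBIT − 818,000).
EBIT × (760,000 − 400,000) = 818,000 × 760,000 − 95,000 × 400,000 = 583,680,000,000, so EBIT = 583,680,000,000 ÷ 360,000 = 1,621,333.33.

£1,621,333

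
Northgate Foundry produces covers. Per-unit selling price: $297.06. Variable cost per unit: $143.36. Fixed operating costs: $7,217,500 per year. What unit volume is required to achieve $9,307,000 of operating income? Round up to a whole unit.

Each unit contributes $297.06 − $143.36 = $153.70.
Required volume = (fixed costs + target profit) ÷ CM = ($7,217,500 + $9,307,000) ÷ $153.70 = 107,511.39, so 107,512 covers.

107,512 covers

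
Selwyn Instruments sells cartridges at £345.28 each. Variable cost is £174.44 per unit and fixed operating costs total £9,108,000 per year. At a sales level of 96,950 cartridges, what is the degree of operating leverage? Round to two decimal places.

Total contribution margin = 96,950 × £170.84 = £16,562,938.00.
EBIT = £16,562,938.00 − £9,108,000 = £7,454,938.00.
Degree of operating leverage = £16,562,938.00 / £7,454,938.00 = 2.2217.

2.22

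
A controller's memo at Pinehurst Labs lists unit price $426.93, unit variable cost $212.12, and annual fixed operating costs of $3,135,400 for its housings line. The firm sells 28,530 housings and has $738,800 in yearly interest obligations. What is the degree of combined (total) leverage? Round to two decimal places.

At 28,530 units, contribution = 28,530 × $214.81 = $6,128,529.30.
Operating income = contribution − fixed costs = $6,128,529.30 − $3,135,400 = $2,993,129.30. Interest = $738,800.00.
DOL = $6,128,529.30 ÷ $2,993,129.30 = 2.0475; DFL = $2,993,129.30 ÷ $2,254,329.30 = 1.3277.
DCL = DOL × DFL = 2.0475 × 1.3277 = 2.7185.

2.72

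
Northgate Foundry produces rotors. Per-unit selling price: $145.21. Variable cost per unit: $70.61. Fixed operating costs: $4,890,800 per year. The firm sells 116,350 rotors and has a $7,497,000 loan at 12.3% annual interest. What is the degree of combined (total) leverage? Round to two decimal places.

3.03

Total contribution margin = 116,350 × $74.60 = $8,679,710.00.
Subtracting fixed costs: EBIT = $8,679,710.00 − $4,890,800 = $3,788,910.00. Interest = $922,131.00.
DOL = $8,679,710.00 ÷ $3,788,910.00 = 2.2908; DFL = $3,788,910.00 ÷ $2,866,779.00 = 1.3217.
DCL = DOL × DFL = 2.2908 × 1.3217 = 3.0278.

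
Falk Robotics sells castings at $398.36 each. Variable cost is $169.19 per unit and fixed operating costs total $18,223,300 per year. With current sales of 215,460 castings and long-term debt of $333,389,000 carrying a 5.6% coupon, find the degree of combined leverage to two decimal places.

3.96

Total contribution margin = 215,460 × $229.17 = $49,376,968.20.
Subtracting fixed costs: EBIT = $49,376,968.20 − $18,223,300 = $31,153,668.20. Interest = $18,669,784.00.
DOL = $49,376,968.20 ÷ $31,153,668.20 = 1.5849; DFL = $31,153,668.20 ÷ $12,483,884.20 = 2.4955.
Combined leverage = 1.5849 × 2.4955 = 3.9551.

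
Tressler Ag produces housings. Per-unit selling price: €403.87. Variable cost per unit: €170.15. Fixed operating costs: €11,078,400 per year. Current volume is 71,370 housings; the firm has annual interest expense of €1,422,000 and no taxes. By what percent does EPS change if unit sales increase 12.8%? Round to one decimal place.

+51.1%

Total contribution margin = 71,370 × €233.72 = €16,680,596.40.
EBIT = €16,680,596.40 − €11,078,400 = €5,602,196.40.
Interest = €1,422,000.00, so EBIT − I = €4,180,196.40.
Degree of combined leverage = contribution ÷ (EBIT − I) = €16,680,596.40 ÷ €4,180,196.40 = 3.9904.
%ΔEPS = DCL × %ΔSales = 3.9904 × +12.8% = +51.1%.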